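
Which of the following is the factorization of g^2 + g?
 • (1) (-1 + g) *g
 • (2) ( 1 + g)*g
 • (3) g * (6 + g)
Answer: 2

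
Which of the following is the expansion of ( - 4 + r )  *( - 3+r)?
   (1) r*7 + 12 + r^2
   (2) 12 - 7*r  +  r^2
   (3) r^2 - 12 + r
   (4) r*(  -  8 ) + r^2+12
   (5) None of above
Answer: 2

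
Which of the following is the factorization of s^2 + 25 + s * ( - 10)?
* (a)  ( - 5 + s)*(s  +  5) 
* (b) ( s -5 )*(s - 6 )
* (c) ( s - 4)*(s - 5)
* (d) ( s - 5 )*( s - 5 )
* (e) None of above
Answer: d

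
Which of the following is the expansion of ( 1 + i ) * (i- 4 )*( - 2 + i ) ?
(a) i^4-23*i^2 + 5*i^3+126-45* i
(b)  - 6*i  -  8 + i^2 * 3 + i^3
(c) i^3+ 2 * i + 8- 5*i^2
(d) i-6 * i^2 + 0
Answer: c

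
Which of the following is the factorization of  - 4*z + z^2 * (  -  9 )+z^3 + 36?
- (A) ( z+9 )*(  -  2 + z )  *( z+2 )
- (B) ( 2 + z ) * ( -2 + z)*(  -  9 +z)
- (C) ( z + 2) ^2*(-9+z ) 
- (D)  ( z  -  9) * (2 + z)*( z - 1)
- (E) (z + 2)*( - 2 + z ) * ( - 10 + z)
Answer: B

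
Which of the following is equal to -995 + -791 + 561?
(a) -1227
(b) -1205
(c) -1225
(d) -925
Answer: c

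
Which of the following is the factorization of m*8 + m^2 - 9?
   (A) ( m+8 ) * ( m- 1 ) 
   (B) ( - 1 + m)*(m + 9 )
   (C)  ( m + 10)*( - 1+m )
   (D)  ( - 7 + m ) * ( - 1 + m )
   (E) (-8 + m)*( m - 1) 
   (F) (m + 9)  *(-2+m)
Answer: B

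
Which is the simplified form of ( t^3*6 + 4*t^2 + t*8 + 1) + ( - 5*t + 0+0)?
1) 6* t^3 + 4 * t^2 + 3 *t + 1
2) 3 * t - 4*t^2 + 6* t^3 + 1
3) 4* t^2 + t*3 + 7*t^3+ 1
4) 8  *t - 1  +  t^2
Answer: 1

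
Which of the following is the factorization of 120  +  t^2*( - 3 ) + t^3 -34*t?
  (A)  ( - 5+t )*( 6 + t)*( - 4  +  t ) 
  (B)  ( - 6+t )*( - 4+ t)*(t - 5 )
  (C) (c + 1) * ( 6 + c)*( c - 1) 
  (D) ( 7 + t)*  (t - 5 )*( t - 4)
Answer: A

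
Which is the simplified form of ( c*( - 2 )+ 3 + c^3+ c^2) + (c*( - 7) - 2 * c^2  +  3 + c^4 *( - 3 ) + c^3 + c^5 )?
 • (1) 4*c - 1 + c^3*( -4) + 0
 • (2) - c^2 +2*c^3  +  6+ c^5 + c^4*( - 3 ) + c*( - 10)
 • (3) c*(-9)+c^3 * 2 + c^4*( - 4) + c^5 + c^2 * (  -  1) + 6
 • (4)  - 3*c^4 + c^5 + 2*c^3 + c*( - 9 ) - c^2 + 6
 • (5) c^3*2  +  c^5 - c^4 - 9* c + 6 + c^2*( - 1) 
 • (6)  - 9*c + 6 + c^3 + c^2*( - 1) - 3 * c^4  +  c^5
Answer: 4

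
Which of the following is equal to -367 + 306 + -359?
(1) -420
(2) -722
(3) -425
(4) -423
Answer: 1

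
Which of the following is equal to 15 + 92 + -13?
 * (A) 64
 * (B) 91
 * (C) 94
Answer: C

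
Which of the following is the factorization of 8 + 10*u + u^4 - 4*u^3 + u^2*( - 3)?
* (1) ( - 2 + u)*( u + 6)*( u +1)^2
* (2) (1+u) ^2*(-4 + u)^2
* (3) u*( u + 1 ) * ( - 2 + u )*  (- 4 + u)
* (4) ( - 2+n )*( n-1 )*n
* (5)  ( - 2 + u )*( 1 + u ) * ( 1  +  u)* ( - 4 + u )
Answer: 5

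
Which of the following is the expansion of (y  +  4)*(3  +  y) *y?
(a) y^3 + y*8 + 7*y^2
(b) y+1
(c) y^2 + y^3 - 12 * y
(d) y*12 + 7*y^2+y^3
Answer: d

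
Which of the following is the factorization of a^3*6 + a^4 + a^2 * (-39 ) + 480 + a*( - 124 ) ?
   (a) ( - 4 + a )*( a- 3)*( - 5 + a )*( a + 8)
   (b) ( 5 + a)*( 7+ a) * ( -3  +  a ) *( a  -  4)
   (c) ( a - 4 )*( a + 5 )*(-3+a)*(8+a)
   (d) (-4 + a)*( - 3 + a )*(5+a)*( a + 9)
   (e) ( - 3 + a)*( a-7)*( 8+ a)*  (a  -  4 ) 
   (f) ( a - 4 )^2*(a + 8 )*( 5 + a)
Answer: c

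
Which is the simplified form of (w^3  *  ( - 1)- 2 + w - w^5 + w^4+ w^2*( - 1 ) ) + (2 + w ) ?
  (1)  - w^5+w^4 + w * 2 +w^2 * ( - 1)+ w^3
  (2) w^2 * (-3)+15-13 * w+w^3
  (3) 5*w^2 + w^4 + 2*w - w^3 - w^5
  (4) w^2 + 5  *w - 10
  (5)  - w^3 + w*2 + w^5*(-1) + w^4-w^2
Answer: 5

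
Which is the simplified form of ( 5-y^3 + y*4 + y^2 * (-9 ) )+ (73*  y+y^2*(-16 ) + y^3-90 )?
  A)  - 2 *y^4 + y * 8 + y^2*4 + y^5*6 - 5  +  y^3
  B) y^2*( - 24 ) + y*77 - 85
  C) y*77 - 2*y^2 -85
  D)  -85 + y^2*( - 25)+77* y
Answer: D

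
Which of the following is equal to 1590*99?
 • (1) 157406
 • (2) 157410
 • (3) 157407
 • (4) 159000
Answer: 2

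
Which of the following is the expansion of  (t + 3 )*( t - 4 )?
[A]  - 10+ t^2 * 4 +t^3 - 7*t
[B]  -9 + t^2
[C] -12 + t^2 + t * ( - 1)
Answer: C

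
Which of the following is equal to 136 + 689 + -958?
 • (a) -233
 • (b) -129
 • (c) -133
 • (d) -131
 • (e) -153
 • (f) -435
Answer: c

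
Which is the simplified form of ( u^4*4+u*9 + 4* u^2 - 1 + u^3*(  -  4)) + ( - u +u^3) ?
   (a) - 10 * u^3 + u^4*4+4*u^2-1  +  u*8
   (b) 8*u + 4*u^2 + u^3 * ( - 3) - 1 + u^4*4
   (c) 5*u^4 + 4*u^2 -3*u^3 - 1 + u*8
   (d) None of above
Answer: b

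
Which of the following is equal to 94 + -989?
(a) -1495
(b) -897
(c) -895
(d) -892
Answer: c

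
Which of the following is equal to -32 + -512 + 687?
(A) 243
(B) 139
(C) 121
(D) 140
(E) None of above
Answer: E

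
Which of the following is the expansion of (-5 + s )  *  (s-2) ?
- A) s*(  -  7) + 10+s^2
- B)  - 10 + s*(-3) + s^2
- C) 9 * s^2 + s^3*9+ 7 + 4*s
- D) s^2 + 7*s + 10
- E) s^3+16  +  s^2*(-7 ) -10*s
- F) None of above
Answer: A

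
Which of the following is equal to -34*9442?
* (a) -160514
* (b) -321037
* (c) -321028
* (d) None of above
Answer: c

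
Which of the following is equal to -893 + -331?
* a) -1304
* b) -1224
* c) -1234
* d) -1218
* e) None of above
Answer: b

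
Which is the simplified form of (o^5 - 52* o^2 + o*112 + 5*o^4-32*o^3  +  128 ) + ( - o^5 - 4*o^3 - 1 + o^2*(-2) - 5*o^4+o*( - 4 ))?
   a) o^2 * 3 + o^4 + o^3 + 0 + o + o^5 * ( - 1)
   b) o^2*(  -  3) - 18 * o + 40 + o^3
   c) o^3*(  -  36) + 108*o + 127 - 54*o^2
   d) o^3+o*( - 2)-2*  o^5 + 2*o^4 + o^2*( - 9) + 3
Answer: c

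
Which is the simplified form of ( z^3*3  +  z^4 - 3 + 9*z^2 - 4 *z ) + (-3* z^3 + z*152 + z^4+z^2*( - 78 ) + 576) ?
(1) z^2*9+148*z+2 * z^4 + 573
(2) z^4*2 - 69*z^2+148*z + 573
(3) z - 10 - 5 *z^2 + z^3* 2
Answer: 2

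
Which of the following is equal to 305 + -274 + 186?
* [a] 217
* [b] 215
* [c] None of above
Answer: a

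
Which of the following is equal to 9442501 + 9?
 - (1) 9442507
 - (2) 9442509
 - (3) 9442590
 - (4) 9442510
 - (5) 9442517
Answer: 4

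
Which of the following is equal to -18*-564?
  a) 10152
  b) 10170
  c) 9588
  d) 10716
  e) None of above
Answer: a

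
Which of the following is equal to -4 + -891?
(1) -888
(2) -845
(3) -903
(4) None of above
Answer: 4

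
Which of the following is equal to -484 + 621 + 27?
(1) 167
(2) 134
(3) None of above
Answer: 3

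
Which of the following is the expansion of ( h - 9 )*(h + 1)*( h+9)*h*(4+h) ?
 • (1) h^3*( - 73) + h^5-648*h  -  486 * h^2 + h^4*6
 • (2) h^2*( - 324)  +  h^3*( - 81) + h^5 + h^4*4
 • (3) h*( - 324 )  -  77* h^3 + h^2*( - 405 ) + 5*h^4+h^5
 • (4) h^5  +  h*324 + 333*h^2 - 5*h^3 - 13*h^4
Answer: 3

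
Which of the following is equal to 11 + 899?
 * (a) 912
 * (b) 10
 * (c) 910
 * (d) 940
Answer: c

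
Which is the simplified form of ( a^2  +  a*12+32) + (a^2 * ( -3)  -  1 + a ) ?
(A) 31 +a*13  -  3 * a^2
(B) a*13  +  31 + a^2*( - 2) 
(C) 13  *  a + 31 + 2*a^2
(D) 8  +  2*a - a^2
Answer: B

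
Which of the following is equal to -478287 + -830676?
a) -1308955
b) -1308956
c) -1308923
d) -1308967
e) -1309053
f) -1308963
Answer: f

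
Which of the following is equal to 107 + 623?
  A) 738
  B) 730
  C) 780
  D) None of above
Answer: B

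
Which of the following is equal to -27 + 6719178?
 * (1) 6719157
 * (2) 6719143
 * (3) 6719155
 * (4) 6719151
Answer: 4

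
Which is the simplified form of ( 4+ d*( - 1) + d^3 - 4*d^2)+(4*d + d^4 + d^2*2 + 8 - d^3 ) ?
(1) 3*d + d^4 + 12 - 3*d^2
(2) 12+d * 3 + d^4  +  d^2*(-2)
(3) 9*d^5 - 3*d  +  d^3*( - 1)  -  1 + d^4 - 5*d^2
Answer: 2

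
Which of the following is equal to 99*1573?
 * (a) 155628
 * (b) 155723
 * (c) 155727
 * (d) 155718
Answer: c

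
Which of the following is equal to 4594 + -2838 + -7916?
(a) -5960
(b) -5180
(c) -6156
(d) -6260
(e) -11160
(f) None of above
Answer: f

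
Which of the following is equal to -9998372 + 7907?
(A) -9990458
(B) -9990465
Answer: B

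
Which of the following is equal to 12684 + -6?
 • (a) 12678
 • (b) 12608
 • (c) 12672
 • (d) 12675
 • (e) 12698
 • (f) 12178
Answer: a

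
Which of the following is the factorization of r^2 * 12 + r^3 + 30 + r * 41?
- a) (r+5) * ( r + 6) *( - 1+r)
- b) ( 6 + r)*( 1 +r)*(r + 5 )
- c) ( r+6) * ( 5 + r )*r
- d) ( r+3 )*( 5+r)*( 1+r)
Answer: b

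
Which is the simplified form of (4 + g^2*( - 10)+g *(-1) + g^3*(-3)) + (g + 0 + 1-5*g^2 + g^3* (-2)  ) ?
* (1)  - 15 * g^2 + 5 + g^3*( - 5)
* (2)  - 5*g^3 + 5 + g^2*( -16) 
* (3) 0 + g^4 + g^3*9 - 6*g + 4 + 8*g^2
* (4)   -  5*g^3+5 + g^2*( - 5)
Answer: 1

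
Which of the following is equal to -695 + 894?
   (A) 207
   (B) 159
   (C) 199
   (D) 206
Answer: C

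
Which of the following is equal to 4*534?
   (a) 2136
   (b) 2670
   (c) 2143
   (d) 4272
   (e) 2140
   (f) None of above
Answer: a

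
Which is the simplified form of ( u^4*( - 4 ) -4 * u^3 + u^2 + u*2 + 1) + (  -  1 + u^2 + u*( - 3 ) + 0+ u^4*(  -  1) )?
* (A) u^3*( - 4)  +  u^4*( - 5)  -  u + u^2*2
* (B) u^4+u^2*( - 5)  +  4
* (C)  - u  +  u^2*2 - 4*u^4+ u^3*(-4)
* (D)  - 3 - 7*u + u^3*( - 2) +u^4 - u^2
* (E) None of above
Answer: A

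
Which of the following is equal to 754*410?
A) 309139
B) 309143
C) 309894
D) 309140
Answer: D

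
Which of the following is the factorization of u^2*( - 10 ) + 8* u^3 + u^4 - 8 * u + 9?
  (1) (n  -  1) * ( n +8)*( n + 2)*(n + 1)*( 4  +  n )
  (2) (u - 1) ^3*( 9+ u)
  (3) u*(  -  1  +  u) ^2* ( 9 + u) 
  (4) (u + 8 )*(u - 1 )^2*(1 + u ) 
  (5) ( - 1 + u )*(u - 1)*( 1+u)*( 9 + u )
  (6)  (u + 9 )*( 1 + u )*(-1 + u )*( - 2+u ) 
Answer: 5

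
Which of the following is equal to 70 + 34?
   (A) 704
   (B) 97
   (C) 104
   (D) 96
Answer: C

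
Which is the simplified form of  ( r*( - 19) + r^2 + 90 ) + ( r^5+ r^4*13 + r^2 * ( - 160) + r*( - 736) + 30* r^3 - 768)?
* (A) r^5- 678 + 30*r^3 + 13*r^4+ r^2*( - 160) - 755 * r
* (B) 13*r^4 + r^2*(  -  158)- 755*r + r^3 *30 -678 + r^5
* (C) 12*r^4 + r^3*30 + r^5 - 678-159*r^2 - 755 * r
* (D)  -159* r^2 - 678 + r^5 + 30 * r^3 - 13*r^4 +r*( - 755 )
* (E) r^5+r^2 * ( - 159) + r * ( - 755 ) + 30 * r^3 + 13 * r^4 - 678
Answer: E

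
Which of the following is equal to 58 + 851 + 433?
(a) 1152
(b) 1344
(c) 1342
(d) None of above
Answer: c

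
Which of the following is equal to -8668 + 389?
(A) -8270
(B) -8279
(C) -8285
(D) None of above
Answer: B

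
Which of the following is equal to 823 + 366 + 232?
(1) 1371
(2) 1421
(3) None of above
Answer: 2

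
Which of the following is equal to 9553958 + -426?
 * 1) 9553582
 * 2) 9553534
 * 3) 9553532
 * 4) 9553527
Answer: 3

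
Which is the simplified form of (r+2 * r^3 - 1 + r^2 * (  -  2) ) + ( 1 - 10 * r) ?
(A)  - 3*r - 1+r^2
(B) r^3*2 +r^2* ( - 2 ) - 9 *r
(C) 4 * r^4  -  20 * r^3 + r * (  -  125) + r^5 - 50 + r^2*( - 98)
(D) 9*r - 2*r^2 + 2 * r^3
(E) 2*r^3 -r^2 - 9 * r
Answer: B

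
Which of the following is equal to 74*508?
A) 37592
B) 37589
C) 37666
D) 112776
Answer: A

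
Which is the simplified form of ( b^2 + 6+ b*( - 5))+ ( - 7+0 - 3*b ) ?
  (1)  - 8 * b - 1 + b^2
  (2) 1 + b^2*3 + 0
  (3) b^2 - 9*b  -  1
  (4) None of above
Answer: 1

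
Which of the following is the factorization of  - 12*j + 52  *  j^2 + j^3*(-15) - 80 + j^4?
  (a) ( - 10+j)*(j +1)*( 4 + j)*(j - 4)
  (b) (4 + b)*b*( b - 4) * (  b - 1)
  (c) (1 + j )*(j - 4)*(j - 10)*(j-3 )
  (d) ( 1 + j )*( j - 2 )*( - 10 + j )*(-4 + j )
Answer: d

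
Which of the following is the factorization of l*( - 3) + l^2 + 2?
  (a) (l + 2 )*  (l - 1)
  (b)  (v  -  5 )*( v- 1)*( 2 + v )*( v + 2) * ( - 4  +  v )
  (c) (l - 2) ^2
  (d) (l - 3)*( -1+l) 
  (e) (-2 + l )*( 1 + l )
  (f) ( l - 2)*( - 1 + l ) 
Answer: f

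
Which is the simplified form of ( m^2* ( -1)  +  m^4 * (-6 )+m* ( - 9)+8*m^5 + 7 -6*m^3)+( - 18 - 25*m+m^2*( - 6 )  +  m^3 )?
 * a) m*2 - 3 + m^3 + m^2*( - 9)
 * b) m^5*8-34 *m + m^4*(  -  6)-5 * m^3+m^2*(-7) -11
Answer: b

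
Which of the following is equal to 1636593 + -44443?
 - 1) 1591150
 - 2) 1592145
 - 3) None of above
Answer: 3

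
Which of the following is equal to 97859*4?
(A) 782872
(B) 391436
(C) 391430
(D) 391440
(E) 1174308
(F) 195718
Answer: B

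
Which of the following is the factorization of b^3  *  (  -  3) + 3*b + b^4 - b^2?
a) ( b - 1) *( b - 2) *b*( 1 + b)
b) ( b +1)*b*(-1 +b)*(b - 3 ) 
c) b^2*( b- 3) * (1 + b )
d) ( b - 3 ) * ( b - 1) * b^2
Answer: b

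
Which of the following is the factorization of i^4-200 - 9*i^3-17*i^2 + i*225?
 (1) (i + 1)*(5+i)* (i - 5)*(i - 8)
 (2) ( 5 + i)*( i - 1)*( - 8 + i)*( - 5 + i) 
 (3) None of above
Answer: 2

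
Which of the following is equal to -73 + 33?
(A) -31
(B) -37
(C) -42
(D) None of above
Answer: D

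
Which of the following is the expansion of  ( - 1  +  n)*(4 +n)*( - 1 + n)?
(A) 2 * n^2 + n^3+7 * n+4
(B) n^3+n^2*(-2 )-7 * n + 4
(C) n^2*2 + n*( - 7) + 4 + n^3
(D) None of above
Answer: C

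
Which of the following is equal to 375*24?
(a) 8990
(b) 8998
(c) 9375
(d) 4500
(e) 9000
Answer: e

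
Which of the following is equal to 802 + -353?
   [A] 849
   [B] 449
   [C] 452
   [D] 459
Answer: B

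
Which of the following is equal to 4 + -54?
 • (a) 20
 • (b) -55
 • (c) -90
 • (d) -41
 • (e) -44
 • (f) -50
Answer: f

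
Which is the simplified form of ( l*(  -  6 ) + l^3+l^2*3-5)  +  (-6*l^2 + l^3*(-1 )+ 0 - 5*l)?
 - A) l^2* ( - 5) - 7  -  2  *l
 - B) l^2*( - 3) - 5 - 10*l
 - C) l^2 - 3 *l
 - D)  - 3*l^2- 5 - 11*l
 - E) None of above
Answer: D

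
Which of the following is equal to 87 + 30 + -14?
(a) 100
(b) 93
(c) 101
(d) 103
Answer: d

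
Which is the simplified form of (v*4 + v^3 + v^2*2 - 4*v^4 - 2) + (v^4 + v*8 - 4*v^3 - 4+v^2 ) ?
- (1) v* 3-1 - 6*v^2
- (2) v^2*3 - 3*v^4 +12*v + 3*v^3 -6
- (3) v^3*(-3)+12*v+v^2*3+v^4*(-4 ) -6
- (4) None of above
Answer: 4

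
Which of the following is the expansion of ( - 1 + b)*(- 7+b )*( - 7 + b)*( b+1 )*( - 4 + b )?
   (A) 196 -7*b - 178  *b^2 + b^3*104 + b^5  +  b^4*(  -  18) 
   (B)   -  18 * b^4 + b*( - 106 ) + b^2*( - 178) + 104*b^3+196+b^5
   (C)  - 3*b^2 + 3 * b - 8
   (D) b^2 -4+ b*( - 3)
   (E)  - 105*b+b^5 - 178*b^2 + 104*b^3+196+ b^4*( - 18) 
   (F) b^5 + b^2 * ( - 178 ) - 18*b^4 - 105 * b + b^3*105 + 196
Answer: E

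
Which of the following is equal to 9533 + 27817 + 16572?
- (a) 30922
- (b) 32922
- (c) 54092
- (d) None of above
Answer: d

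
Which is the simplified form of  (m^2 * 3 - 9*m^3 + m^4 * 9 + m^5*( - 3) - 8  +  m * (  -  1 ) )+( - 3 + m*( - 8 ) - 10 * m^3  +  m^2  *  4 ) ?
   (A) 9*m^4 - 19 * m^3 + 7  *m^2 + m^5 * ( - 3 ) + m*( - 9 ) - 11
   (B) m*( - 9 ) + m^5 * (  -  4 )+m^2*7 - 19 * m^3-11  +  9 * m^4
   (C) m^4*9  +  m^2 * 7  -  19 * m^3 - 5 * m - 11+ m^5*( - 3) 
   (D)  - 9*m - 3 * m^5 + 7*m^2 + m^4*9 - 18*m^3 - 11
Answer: A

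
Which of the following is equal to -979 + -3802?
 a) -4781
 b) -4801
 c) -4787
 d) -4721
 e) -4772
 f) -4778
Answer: a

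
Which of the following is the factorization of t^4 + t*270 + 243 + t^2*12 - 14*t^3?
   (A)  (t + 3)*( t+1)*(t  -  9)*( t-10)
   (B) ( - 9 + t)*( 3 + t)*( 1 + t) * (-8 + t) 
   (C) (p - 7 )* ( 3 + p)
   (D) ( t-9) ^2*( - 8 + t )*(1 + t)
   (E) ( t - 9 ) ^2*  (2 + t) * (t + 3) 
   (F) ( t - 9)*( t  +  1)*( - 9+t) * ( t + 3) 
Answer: F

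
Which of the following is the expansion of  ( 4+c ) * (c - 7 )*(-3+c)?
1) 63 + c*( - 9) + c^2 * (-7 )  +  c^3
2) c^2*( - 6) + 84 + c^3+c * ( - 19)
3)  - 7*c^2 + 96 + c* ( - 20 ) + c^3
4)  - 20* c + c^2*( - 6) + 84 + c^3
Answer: 2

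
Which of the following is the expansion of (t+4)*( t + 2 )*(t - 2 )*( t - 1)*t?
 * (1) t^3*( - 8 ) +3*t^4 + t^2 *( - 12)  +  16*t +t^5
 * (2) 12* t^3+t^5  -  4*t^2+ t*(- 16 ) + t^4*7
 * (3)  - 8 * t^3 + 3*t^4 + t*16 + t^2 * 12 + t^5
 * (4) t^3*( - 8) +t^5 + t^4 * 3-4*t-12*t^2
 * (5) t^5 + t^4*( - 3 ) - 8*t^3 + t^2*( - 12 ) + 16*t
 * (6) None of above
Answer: 1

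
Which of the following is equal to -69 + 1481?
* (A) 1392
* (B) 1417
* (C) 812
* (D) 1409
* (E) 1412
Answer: E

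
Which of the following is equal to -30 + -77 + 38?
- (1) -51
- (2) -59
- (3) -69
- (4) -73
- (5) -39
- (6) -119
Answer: 3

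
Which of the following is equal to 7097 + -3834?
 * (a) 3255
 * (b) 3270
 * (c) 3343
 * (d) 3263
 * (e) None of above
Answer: d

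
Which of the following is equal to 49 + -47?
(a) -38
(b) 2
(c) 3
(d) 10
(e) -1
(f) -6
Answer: b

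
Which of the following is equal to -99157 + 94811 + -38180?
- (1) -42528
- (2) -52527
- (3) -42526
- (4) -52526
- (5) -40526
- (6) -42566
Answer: 3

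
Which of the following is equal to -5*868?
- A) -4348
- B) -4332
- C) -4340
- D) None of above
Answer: C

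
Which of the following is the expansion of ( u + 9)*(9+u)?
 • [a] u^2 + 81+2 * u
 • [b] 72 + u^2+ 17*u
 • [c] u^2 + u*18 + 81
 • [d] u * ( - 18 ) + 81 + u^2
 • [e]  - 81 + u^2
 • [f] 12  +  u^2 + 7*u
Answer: c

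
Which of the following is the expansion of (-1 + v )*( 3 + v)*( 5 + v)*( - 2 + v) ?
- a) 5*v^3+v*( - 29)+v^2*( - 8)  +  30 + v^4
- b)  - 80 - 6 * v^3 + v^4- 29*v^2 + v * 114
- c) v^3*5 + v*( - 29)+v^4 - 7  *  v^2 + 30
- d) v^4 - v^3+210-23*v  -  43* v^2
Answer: c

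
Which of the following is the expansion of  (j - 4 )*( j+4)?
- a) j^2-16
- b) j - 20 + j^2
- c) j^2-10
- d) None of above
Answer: a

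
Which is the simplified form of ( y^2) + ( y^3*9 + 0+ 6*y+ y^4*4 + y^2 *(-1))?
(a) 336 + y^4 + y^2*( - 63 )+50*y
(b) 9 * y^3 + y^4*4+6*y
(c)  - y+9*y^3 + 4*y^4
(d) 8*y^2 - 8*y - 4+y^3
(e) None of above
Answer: b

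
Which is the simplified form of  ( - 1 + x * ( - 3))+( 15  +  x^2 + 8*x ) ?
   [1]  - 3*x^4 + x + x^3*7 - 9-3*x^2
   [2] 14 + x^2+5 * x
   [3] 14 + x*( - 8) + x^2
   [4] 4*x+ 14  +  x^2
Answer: 2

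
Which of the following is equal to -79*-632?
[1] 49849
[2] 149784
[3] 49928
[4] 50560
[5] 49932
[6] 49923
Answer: 3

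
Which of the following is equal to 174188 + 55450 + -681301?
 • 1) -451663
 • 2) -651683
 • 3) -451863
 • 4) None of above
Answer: 1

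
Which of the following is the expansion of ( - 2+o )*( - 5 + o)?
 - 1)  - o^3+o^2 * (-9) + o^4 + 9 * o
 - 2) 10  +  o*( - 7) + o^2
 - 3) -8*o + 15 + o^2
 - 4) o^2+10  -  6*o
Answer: 2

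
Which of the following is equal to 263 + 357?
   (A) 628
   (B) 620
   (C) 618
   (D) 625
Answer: B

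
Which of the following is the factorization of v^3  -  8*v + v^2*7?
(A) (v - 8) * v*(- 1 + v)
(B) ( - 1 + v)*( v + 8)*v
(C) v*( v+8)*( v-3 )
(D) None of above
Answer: B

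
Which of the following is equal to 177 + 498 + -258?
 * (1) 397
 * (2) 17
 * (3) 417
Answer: 3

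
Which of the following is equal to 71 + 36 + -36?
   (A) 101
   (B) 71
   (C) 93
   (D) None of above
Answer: B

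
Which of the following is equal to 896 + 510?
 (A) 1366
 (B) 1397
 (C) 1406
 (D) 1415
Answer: C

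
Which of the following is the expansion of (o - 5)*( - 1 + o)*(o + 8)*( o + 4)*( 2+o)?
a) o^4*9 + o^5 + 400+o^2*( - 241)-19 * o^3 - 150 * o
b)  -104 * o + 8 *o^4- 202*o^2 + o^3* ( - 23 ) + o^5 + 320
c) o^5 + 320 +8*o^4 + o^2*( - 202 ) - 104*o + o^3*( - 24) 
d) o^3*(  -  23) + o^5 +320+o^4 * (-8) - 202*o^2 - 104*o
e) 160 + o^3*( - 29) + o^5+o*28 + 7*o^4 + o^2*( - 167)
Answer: b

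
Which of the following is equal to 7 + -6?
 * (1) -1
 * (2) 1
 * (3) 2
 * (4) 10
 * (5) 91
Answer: 2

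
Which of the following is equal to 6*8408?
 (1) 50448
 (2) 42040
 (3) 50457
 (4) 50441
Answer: 1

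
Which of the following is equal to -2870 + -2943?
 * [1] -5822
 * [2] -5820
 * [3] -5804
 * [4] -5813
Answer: 4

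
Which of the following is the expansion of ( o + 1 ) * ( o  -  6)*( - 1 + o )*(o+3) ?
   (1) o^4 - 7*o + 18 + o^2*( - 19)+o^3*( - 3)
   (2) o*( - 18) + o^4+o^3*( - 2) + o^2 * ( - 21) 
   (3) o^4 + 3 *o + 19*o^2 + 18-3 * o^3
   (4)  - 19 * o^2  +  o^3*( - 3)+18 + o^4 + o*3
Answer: 4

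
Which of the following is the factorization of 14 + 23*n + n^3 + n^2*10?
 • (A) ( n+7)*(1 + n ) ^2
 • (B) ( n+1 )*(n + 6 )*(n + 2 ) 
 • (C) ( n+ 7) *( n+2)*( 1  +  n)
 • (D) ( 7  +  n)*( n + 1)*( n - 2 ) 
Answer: C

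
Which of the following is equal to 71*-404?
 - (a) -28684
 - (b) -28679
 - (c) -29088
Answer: a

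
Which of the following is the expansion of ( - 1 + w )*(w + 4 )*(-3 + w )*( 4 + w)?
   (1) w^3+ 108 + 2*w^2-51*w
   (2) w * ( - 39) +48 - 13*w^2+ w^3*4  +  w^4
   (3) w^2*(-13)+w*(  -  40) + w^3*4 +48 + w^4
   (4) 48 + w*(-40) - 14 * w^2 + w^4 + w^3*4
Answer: 3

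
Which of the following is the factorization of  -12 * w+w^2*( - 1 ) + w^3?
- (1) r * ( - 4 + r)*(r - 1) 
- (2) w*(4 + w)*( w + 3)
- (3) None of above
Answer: 3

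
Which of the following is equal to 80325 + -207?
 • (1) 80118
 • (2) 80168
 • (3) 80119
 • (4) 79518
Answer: 1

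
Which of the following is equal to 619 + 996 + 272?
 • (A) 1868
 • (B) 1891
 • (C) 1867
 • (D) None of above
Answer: D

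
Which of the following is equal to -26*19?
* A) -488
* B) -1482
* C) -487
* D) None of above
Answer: D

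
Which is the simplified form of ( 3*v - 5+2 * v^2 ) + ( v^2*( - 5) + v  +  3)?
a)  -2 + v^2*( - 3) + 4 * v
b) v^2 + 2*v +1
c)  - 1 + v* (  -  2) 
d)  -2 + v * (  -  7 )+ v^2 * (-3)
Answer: a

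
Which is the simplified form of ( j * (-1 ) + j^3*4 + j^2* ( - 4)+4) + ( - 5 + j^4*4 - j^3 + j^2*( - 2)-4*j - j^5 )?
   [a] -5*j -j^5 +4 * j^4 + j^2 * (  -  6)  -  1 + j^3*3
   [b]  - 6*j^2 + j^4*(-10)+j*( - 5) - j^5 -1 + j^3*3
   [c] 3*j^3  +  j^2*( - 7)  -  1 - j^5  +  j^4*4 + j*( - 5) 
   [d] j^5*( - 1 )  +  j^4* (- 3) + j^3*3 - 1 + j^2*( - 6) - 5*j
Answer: a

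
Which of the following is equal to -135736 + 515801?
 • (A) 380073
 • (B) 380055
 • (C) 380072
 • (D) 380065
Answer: D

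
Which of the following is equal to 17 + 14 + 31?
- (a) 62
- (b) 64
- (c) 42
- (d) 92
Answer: a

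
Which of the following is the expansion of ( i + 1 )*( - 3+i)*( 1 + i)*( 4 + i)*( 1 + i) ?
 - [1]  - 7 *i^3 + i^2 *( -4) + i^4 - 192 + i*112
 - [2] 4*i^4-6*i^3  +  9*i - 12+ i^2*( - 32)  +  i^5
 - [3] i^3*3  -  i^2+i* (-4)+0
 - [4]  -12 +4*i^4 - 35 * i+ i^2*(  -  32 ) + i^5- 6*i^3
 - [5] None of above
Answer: 4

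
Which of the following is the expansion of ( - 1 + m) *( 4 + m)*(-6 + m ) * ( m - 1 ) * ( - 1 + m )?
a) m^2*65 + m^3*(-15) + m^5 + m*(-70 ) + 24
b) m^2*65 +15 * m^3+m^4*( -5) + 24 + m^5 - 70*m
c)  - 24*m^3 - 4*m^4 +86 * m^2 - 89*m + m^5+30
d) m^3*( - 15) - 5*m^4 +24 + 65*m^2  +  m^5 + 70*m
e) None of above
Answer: e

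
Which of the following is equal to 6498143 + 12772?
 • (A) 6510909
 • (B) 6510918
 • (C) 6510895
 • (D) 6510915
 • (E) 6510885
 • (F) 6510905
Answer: D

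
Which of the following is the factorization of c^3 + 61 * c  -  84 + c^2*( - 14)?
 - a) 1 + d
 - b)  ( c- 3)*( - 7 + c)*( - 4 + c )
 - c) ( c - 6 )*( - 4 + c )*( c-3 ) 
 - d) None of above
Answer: b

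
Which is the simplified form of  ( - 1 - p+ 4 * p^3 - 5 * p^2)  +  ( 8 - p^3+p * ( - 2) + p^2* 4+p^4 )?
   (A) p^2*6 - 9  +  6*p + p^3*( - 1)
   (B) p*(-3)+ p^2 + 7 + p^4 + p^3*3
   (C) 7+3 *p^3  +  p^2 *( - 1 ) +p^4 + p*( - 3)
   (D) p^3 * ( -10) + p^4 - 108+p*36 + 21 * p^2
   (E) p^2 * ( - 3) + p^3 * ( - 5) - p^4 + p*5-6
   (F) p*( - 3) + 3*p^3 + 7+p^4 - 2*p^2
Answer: C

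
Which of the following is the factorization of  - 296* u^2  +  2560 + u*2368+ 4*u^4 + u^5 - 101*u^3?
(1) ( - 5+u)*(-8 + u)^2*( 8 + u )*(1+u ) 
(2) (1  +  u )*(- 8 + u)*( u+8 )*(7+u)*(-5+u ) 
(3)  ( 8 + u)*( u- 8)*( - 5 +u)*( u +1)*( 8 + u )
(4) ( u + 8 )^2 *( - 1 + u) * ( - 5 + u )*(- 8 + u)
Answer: 3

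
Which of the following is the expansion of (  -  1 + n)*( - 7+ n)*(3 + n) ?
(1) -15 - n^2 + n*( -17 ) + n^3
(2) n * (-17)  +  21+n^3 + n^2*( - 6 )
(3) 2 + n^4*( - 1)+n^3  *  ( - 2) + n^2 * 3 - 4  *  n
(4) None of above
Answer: 4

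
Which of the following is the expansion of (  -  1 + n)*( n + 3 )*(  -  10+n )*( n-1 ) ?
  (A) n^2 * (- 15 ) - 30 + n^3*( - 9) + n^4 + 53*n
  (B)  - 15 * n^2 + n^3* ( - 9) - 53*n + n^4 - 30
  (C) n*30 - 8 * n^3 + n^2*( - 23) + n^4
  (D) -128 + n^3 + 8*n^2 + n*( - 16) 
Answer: A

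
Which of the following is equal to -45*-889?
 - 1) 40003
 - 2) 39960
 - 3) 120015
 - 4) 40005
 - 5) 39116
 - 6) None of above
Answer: 4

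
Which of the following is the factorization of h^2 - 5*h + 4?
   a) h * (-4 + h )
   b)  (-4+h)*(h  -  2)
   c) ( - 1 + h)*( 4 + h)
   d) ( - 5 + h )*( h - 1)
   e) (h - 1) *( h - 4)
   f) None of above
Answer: e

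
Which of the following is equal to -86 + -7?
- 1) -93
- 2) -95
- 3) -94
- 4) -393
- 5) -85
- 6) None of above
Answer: 1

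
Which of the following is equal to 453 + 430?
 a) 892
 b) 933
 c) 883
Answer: c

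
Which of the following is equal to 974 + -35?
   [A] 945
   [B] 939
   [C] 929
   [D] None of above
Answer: B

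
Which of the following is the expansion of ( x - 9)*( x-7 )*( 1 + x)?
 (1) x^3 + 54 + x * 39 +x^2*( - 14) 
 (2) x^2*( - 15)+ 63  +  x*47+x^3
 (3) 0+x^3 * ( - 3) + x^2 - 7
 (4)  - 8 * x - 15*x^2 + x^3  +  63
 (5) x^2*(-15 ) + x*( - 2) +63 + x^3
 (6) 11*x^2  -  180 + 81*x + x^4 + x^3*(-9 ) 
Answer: 2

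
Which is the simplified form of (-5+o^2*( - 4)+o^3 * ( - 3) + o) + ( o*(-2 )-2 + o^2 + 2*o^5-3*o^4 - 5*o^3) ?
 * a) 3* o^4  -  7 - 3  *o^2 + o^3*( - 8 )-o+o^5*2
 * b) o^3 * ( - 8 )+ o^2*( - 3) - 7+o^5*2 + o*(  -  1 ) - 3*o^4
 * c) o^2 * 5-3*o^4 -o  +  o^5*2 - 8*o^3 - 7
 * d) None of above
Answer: b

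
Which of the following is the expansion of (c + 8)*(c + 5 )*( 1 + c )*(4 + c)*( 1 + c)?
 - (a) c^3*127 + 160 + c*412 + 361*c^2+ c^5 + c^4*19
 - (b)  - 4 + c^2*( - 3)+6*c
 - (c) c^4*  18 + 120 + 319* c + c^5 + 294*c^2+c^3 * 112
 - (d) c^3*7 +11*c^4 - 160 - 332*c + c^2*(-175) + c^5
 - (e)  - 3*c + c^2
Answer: a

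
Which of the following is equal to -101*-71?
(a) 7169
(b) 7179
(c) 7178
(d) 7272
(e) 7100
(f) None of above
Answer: f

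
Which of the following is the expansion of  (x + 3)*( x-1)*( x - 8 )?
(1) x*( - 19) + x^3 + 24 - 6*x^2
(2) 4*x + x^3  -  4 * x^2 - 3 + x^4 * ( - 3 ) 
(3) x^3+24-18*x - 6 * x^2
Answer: 1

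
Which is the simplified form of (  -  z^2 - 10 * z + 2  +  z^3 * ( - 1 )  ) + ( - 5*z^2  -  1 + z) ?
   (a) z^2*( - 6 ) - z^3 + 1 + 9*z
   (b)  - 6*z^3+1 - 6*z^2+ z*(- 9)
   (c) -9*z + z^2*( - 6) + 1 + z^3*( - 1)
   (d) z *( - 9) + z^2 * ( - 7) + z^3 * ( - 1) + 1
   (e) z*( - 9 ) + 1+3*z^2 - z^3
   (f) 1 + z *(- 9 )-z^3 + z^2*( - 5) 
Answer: c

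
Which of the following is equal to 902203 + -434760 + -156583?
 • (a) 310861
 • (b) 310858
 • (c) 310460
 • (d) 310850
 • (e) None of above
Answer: e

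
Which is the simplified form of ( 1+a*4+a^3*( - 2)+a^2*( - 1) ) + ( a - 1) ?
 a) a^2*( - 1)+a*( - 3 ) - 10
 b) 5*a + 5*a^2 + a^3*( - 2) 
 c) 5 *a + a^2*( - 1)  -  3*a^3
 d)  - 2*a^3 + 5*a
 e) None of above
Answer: e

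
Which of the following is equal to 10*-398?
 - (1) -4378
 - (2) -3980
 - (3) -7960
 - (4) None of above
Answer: 2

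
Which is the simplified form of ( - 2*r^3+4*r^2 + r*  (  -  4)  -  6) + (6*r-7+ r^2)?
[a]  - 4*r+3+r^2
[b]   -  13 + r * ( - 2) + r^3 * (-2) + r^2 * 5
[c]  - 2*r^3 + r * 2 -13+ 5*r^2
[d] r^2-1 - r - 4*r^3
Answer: c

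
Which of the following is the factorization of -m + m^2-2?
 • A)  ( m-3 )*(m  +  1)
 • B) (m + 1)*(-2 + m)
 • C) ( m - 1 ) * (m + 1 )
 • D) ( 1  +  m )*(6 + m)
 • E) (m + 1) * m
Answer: B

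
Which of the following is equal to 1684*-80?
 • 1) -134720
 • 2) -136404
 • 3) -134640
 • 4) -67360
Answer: 1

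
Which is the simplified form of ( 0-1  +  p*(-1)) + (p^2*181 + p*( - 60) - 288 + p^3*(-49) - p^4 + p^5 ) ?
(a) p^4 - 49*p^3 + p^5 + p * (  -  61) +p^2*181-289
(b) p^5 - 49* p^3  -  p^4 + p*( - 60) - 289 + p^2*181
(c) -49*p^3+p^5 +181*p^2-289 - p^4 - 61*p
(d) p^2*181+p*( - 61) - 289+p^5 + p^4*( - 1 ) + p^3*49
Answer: c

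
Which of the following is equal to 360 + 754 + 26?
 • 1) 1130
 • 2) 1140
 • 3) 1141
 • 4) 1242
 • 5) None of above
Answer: 2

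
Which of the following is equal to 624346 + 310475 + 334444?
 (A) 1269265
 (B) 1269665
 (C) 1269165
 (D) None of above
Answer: A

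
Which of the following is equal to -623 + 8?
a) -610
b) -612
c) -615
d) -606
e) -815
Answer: c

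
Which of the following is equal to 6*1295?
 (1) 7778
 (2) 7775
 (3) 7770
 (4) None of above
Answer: 3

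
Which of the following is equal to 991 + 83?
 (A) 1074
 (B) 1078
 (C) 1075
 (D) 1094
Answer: A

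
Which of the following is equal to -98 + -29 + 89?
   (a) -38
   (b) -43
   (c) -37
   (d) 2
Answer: a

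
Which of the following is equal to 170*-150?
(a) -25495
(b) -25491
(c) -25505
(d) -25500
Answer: d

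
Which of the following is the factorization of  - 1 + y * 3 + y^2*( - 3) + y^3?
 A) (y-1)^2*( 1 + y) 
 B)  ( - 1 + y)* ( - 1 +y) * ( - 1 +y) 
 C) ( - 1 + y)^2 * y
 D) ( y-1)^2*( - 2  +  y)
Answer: B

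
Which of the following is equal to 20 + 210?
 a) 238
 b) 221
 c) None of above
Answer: c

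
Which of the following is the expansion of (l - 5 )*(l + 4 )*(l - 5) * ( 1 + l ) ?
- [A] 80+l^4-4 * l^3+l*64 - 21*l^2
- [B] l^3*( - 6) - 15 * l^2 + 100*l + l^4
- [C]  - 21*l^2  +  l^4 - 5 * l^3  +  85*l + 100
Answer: C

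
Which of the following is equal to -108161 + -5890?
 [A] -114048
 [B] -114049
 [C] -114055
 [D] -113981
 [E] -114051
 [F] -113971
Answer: E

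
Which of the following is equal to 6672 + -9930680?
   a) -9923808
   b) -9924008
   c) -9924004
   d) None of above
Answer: b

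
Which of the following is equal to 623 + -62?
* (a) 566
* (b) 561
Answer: b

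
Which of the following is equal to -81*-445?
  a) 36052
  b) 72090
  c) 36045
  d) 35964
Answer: c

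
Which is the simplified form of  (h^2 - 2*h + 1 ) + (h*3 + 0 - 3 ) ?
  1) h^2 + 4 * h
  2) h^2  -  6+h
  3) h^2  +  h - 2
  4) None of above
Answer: 3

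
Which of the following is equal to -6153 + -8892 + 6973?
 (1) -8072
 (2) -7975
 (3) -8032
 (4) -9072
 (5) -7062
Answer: 1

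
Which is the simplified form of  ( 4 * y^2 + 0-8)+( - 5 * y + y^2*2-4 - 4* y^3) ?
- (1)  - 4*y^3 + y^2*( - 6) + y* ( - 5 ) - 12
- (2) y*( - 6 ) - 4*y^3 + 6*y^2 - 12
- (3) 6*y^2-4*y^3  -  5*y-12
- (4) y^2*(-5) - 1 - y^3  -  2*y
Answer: 3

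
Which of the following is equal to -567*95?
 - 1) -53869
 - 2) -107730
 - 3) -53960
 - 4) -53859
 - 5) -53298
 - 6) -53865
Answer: 6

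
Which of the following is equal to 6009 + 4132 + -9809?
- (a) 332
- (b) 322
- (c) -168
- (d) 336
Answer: a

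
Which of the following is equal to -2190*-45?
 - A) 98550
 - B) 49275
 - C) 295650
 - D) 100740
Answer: A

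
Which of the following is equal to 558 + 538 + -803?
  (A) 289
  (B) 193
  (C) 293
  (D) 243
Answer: C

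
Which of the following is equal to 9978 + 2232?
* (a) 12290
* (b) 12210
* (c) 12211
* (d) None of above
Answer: b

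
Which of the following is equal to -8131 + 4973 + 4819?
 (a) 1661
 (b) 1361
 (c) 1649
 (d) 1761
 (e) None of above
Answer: a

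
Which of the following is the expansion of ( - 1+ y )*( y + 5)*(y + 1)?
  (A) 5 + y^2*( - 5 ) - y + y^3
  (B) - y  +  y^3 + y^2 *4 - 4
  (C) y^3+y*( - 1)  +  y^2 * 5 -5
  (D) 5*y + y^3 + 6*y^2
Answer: C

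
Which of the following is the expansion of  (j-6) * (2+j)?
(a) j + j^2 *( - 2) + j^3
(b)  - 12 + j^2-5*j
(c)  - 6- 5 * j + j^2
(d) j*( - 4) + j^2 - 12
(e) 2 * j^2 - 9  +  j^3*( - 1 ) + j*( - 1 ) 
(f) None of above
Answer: d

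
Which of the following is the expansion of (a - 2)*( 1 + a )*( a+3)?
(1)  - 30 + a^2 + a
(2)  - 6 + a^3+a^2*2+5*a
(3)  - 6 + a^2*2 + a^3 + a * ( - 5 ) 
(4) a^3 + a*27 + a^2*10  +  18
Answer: 3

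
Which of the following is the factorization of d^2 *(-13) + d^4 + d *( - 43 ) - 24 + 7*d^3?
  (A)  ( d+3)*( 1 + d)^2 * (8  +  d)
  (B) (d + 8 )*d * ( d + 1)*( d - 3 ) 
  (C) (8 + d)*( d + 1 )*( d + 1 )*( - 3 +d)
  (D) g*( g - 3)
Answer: C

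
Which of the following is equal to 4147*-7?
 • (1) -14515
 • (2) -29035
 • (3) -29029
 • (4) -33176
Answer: 3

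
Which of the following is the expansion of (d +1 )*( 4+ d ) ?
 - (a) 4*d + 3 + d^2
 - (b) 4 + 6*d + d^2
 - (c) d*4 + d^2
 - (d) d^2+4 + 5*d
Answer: d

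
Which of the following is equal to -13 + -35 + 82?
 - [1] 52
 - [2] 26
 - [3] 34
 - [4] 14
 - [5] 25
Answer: 3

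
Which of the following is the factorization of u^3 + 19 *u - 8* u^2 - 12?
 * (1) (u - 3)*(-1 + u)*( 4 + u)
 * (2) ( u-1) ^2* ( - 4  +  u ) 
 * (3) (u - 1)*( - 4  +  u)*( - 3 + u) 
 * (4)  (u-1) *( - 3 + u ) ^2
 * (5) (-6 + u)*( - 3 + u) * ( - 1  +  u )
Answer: 3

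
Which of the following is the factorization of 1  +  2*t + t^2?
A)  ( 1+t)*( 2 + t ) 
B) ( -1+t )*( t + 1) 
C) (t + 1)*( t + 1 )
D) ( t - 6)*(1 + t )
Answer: C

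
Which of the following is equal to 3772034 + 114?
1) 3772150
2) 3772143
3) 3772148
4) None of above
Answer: 3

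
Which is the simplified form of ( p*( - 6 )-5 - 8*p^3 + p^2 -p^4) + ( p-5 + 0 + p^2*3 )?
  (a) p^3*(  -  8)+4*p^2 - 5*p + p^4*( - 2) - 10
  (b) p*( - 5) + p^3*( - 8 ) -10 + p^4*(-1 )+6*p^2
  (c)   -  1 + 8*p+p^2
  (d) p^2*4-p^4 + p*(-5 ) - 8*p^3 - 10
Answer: d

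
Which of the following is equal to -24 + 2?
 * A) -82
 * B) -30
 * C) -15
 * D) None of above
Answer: D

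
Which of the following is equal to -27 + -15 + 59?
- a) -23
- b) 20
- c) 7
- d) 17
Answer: d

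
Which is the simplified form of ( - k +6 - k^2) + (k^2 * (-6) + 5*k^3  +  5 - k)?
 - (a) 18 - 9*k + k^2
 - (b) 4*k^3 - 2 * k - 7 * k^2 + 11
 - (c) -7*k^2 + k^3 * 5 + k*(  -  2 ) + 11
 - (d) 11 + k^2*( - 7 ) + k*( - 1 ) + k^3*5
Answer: c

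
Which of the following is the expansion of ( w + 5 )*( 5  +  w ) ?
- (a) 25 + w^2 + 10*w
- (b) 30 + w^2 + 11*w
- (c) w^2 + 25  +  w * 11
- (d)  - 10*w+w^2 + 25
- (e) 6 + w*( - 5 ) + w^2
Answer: a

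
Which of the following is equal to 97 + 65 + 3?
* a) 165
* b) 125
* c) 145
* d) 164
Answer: a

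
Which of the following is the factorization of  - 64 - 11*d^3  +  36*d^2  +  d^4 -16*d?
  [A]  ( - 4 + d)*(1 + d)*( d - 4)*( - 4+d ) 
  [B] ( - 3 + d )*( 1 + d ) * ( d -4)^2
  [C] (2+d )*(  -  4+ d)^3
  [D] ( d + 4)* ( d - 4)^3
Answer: A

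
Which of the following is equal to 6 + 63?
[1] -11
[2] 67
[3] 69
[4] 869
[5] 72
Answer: 3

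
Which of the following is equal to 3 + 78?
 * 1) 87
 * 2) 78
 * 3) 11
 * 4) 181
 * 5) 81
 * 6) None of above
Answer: 5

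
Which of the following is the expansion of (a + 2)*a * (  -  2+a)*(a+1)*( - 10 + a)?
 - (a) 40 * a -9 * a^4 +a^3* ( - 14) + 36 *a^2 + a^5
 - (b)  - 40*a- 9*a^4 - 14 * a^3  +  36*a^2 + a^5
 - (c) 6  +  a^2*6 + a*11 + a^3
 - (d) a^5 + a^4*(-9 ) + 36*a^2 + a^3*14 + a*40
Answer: a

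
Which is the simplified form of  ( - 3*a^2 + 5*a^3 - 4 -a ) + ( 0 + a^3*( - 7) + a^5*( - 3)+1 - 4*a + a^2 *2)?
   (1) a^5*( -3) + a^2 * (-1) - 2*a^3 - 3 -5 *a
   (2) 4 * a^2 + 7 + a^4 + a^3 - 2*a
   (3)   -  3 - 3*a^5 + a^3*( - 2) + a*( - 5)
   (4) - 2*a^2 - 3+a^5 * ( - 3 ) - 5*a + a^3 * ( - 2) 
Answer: 1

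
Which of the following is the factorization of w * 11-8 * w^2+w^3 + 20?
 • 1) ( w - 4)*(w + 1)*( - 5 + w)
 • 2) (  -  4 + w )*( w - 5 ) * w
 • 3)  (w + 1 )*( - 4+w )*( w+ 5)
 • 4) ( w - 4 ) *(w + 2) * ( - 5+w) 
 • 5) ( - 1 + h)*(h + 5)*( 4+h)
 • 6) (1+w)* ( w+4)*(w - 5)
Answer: 1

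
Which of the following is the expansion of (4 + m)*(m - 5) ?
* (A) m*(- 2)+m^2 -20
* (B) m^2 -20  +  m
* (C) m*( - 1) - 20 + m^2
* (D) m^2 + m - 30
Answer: C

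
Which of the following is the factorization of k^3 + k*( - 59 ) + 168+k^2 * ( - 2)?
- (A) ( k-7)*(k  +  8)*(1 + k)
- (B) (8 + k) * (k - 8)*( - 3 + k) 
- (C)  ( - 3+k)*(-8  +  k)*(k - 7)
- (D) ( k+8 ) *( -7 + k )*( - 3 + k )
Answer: D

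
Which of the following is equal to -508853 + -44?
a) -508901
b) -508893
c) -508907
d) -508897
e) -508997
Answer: d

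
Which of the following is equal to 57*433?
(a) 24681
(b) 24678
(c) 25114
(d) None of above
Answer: a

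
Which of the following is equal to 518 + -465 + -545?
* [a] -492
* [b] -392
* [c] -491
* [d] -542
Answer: a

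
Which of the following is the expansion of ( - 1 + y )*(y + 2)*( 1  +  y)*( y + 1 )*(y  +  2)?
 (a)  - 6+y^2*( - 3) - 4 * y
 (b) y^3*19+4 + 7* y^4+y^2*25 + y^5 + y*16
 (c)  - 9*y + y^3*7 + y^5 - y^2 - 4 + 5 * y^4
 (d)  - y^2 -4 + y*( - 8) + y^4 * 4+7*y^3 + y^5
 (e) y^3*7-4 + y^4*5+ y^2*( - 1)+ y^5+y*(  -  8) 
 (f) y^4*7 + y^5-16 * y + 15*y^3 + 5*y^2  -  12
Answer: e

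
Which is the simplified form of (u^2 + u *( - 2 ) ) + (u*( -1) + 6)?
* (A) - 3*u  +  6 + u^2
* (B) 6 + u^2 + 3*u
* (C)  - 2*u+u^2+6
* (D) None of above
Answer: A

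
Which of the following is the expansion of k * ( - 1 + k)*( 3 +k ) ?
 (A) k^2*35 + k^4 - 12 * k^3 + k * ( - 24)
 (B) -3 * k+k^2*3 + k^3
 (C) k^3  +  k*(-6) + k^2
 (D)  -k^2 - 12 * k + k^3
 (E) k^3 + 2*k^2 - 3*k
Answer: E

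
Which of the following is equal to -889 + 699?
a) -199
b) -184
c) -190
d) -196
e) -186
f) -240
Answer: c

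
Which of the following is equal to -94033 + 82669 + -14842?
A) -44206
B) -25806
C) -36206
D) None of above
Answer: D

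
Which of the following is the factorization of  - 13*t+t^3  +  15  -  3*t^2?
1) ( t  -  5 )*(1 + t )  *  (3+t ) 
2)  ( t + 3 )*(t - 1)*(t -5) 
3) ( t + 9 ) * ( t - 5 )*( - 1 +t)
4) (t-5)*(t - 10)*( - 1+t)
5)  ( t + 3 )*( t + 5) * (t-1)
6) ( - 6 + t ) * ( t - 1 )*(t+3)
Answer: 2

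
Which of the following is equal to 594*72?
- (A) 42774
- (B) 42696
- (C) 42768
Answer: C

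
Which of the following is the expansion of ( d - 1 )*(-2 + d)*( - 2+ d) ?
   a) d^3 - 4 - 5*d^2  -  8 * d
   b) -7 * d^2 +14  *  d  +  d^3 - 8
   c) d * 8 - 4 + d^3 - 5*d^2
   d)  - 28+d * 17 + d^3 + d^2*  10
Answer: c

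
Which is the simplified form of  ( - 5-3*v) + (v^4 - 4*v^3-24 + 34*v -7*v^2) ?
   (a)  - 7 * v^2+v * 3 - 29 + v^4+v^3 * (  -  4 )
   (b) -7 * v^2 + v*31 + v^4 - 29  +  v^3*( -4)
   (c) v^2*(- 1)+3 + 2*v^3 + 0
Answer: b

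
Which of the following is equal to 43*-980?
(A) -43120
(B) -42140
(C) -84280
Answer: B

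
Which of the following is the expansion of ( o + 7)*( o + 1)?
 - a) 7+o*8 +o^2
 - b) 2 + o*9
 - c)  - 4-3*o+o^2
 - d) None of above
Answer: a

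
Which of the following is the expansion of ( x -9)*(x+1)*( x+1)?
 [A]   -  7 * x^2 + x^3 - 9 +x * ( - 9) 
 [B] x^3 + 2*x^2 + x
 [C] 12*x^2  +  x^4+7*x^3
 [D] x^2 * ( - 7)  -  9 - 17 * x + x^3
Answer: D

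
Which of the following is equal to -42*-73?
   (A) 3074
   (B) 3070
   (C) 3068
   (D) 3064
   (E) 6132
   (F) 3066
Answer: F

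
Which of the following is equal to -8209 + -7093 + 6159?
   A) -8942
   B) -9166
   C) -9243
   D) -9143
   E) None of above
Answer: D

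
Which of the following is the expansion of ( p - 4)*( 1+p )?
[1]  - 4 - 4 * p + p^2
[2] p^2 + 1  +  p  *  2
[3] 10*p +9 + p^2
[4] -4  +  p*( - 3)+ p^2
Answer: 4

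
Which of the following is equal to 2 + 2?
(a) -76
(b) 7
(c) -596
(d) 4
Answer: d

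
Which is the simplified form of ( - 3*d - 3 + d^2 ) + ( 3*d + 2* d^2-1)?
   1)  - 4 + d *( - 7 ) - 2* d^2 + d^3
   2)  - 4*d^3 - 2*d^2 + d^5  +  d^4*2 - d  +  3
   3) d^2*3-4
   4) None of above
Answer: 3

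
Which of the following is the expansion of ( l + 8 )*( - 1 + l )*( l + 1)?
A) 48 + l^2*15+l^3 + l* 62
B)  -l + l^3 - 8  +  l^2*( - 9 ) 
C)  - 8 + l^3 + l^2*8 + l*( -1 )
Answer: C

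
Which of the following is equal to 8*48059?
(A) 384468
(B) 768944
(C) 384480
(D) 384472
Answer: D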